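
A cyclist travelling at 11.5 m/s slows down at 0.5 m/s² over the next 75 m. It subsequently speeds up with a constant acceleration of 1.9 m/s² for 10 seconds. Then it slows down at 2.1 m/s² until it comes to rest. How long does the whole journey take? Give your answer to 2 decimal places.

Phase 1 (decelerating): v₀ = 11.5 m/s, a = -0.5 m/s².
v² = v₀² + 2aΔx = 11.5² + 2·-0.5·75 = 57.2 → v = 7.57 m/s
t = (v − v₀)/a = (7.57 − 11.5)/-0.5 = 7.87 s

Phase 2 (accelerating): v₀ = 7.57 m/s, a = 1.9 m/s².
v = v₀ + at = 7.57 + (1.9)(10) = 26.6 m/s
Δx = v₀t + ½at² = 7.57·10 + 0.5·1.9·10² = 171 m

Phase 3 (decelerating): v₀ = 26.6 m/s, a = -2.1 m/s².
v = v₀ + at → t = (0 − 26.6) / -2.1 = 12.7 s
v² = v₀² + 2aΔx → Δx = (0² − 26.6²)/(2·-2.1) = 168 m
Total time = 7.87 + 10.0 + 12.7 = 30.5 s

30.52 s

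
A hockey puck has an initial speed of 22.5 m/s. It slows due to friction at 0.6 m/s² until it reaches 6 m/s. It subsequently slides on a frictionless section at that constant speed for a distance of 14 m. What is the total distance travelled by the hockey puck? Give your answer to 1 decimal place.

Phase 1 (decelerating): v₀ = 22.5 m/s, a = -0.6 m/s².
v = v₀ + at → t = (6 − 22.5) / -0.6 = 27.5 s
v² = v₀² + 2aΔx → Δx = (6² − 22.5²)/(2·-0.6) = 392 m

Phase 2 (constant speed): v₀ = 6.00 m/s, a = 0 m/s².
Constant speed: t = d/v = 14/6.00 = 2.33 s
Total distance = 392 + 14.0 = 406 m

405.9 m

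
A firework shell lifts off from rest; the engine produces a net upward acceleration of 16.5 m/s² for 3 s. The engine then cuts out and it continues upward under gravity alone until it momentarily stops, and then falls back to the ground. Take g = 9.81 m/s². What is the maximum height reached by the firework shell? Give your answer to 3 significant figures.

Phase 1 (powered ascent): v₀ = 0 m/s, a = 16.5 m/s².
v = v₀ + at = 0 + (16.5)(3) = 49.5 m/s
Δx = v₀t + ½at² = 0·3 + 0.5·16.5·3² = 74.2 m

Phase 2 (coasting upward): v₀ = 49.5 m/s, a = -9.81 m/s².
v = v₀ + at → t = (0 − 49.5) / -9.81 = 5.05 s
v² = v₀² + 2aΔx → Δx = (0² − 49.5²)/(2·-9.81) = 125 m
Maximum height = 74.2 + 125 = 199 m

199 m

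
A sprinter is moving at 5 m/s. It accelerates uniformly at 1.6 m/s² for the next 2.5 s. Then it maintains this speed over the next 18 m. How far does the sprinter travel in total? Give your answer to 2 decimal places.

35.50 m

Phase 1 (accelerating): v₀ = 5.00 m/s, a = 1.6 m/s².
v = v₀ + at = 5.00 + (1.6)(2.5) = 9.00 m/s
Δx = v₀t + ½at² = 5.00·2.5 + 0.5·1.6·2.5² = 17.5 m

Phase 2 (constant speed): v₀ = 9.00 m/s, a = 0 m/s².
Constant speed: t = d/v = 18/9.00 = 2.00 s
Total distance = 17.5 + 18.0 = 35.5 m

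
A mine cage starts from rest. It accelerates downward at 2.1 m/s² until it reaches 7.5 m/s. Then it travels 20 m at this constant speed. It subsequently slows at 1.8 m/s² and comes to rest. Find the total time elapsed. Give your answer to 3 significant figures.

Phase 1 (accelerating): v₀ = 0 m/s, a = 2.1 m/s².
v = v₀ + at → t = (7.5 − 0) / 2.1 = 3.57 s
v² = v₀² + 2aΔx → Δx = (7.5² − 0²)/(2·2.1) = 13.4 m

Phase 2 (constant speed): v₀ = 7.50 m/s, a = 0 m/s².
Constant speed: t = d/v = 20/7.50 = 2.67 s

Phase 3 (decelerating): v₀ = 7.50 m/s, a = -1.8 m/s².
v = v₀ + at → t = (0 − 7.50) / -1.8 = 4.17 s
v² = v₀² + 2aΔx → Δx = (0² − 7.50²)/(2·-1.8) = 15.6 m
Total time = 3.57 + 2.67 + 4.17 = 10.4 s

10.4 s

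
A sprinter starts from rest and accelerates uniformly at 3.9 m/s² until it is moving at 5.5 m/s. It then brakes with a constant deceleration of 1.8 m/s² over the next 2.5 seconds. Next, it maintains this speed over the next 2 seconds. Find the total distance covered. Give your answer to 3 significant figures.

Phase 1 (accelerating): v₀ = 0 m/s, a = 3.9 m/s².
v = v₀ + at → t = (5.5 − 0) / 3.9 = 1.41 s
v² = v₀² + 2aΔx → Δx = (5.5² − 0²)/(2·3.9) = 3.88 m

Phase 2 (decelerating): v₀ = 5.50 m/s, a = -1.8 m/s².
v = v₀ + at = 5.50 + (-1.8)(2.5) = 1.00 m/s
Δx = v₀t + ½at² = 5.50·2.5 + 0.5·-1.8·2.5² = 8.12 m

Phase 3 (constant speed): v₀ = 1.00 m/s, a = 0 m/s².
v = v₀ + at = 1.00 + (0)(2) = 1.00 m/s
Δx = v₀t + ½at² = 1.00·2 + 0.5·0·2² = 2.00 m
Total distance = 3.88 + 8.12 + 2.00 = 14.0 m

14.0 m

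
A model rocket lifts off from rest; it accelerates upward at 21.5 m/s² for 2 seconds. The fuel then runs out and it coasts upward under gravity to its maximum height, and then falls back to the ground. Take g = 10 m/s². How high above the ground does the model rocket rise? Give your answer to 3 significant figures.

135 m

Phase 1 (powered ascent): v₀ = 0 m/s, a = 21.5 m/s².
v = v₀ + at = 0 + (21.5)(2) = 43.0 m/s
Δx = v₀t + ½at² = 0·2 + 0.5·21.5·2² = 43.0 m

Phase 2 (coasting upward): v₀ = 43.0 m/s, a = -10 m/s².
v = v₀ + at → t = (0 − 43.0) / -10 = 4.30 s
v² = v₀² + 2aΔx → Δx = (0² − 43.0²)/(2·-10) = 92.5 m
Maximum height = 43.0 + 92.5 = 135 m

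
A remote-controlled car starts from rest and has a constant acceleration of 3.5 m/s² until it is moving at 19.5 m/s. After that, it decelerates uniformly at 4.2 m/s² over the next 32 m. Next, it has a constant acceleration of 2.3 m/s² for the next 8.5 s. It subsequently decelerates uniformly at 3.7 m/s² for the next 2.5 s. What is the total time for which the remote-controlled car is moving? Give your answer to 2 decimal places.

Phase 1 (accelerating): v₀ = 0 m/s, a = 3.5 m/s².
v = v₀ + at → t = (19.5 − 0) / 3.5 = 5.57 s
v² = v₀² + 2aΔx → Δx = (19.5² − 0²)/(2·3.5) = 54.3 m

Phase 2 (decelerating): v₀ = 19.5 m/s, a = -4.2 m/s².
v² = v₀² + 2aΔx = 19.5² + 2·-4.2·32 = 111 → v = 10.6 m/s
t = (v − v₀)/a = (10.6 − 19.5)/-4.2 = 2.13 s

Phase 3 (accelerating): v₀ = 10.6 m/s, a = 2.3 m/s².
v = v₀ + at = 10.6 + (2.3)(8.5) = 30.1 m/s
Δx = v₀t + ½at² = 10.6·8.5 + 0.5·2.3·8.5² = 173 m

Phase 4 (decelerating): v₀ = 30.1 m/s, a = -3.7 m/s².
v = v₀ + at = 30.1 + (-3.7)(2.5) = 20.9 m/s
Δx = v₀t + ½at² = 30.1·2.5 + 0.5·-3.7·2.5² = 63.7 m
Total time = 5.57 + 2.13 + 8.50 + 2.50 = 18.7 s

18.70 s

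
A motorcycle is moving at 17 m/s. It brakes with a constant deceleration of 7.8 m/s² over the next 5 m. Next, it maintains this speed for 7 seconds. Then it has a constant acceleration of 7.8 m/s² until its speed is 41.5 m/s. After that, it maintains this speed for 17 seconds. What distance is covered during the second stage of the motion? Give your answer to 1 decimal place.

101.7 m

Phase 1 (decelerating): v₀ = 17.0 m/s, a = -7.8 m/s².
v² = v₀² + 2aΔx = 17.0² + 2·-7.8·5 = 211 → v = 14.5 m/s
t = (v − v₀)/a = (14.5 − 17.0)/-7.8 = 0.317 s

Phase 2 (constant speed): v₀ = 14.5 m/s, a = 0 m/s².
v = v₀ + at = 14.5 + (0)(7) = 14.5 m/s
Δx = v₀t + ½at² = 14.5·7 + 0.5·0·7² = 102 m
Distance in phase 2 = 102 m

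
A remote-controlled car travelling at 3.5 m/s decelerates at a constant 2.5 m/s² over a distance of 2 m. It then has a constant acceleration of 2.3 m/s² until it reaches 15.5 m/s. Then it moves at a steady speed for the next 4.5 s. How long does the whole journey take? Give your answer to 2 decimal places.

11.39 s

Phase 1 (decelerating): v₀ = 3.50 m/s, a = -2.5 m/s².
v² = v₀² + 2aΔx = 3.50² + 2·-2.5·2 = 2.25 → v = 1.50 m/s
t = (v − v₀)/a = (1.50 − 3.50)/-2.5 = 0.800 s

Phase 2 (accelerating): v₀ = 1.50 m/s, a = 2.3 m/s².
v = v₀ + at → t = (15.5 − 1.50) / 2.3 = 6.09 s
v² = v₀² + 2aΔx → Δx = (15.5² − 1.50²)/(2·2.3) = 51.7 m

Phase 3 (constant speed): v₀ = 15.5 m/s, a = 0 m/s².
v = v₀ + at = 15.5 + (0)(4.5) = 15.5 m/s
Δx = v₀t + ½at² = 15.5·4.5 + 0.5·0·4.5² = 69.8 m
Total time = 0.800 + 6.09 + 4.50 = 11.4 s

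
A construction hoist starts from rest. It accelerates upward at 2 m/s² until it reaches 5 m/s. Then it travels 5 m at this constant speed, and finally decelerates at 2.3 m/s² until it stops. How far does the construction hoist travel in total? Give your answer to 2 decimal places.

16.68 m

Phase 1 (accelerating): v₀ = 0 m/s, a = 2 m/s².
v = v₀ + at → t = (5 − 0) / 2 = 2.50 s
v² = v₀² + 2aΔx → Δx = (5² − 0²)/(2·2) = 6.25 m

Phase 2 (constant speed): v₀ = 5.00 m/s, a = 0 m/s².
Constant speed: t = d/v = 5/5.00 = 1.00 s

Phase 3 (decelerating): v₀ = 5.00 m/s, a = -2.3 m/s².
v = v₀ + at → t = (0 − 5.00) / -2.3 = 2.17 s
v² = v₀² + 2aΔx → Δx = (0² − 5.00²)/(2·-2.3) = 5.43 m
Total distance = 6.25 + 5.00 + 5.43 = 16.7 m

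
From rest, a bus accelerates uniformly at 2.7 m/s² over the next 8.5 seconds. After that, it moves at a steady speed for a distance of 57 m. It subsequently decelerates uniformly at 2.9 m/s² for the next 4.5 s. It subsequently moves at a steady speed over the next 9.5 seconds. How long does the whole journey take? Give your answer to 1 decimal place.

25.0 s

Phase 1 (accelerating): v₀ = 0 m/s, a = 2.7 m/s².
v = v₀ + at = 0 + (2.7)(8.5) = 23.0 m/s
Δx = v₀t + ½at² = 0·8.5 + 0.5·2.7·8.5² = 97.5 m

Phase 2 (constant speed): v₀ = 23.0 m/s, a = 0 m/s².
Constant speed: t = d/v = 57/23.0 = 2.48 s

Phase 3 (decelerating): v₀ = 23.0 m/s, a = -2.9 m/s².
v = v₀ + at = 23.0 + (-2.9)(4.5) = 9.90 m/s
Δx = v₀t + ½at² = 23.0·4.5 + 0.5·-2.9·4.5² = 73.9 m

Phase 4 (constant speed): v₀ = 9.90 m/s, a = 0 m/s².
v = v₀ + at = 9.90 + (0)(9.5) = 9.90 m/s
Δx = v₀t + ½at² = 9.90·9.5 + 0.5·0·9.5² = 94.1 m
Total time = 8.50 + 2.48 + 4.50 + 9.50 = 25.0 s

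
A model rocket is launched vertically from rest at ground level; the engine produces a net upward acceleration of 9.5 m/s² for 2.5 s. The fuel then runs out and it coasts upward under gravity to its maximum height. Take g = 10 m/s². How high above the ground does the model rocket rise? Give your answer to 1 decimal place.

Phase 1 (powered ascent): v₀ = 0 m/s, a = 9.5 m/s².
v = v₀ + at = 0 + (9.5)(2.5) = 23.8 m/s
Δx = v₀t + ½at² = 0·2.5 + 0.5·9.5·2.5² = 29.7 m

Phase 2 (coasting upward): v₀ = 23.8 m/s, a = -10 m/s².
v = v₀ + at → t = (0 − 23.8) / -10 = 2.38 s
v² = v₀² + 2aΔx → Δx = (0² − 23.8²)/(2·-10) = 28.2 m
Maximum height = 29.7 + 28.2 = 57.9 m

57.9 m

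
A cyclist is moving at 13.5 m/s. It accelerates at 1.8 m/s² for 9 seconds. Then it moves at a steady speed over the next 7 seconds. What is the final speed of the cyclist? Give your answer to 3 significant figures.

Phase 1 (accelerating): v₀ = 13.5 m/s, a = 1.8 m/s².
v = v₀ + at = 13.5 + (1.8)(9) = 29.7 m/s
Δx = v₀t + ½at² = 13.5·9 + 0.5·1.8·9² = 194 m

Phase 2 (constant speed): v₀ = 29.7 m/s, a = 0 m/s².
v = v₀ + at = 29.7 + (0)(7) = 29.7 m/s
Δx = v₀t + ½at² = 29.7·7 + 0.5·0·7² = 208 m
Final speed = 29.7 m/s

29.7 m/s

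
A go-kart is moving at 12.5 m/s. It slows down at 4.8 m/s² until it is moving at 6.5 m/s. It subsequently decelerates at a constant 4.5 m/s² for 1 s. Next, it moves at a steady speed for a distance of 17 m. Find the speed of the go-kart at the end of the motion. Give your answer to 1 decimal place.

Phase 1 (decelerating): v₀ = 12.5 m/s, a = -4.8 m/s².
v = v₀ + at → t = (6.5 − 12.5) / -4.8 = 1.25 s
v² = v₀² + 2aΔx → Δx = (6.5² − 12.5²)/(2·-4.8) = 11.9 m

Phase 2 (decelerating): v₀ = 6.50 m/s, a = -4.5 m/s².
v = v₀ + at = 6.50 + (-4.5)(1) = 2.00 m/s
Δx = v₀t + ½at² = 6.50·1 + 0.5·-4.5·1² = 4.25 m

Phase 3 (constant speed): v₀ = 2.00 m/s, a = 0 m/s².
Constant speed: t = d/v = 17/2.00 = 8.50 s
Final speed = 2.00 m/s

2.0 m/s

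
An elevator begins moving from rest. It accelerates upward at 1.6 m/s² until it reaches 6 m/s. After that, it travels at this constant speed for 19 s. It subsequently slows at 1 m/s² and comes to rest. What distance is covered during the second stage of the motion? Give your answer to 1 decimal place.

114.0 m

Phase 1 (accelerating): v₀ = 0 m/s, a = 1.6 m/s².
v = v₀ + at → t = (6 − 0) / 1.6 = 3.75 s
v² = v₀² + 2aΔx → Δx = (6² − 0²)/(2·1.6) = 11.2 m

Phase 2 (constant speed): v₀ = 6.00 m/s, a = 0 m/s².
v = v₀ + at = 6.00 + (0)(19) = 6.00 m/s
Δx = v₀t + ½at² = 6.00·19 + 0.5·0·19² = 114 m
Distance in phase 2 = 114 m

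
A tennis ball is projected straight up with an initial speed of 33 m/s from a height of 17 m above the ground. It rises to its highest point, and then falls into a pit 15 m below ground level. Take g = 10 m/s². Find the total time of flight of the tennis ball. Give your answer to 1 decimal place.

7.5 s

Phase 1 (rising): v₀ = 33.0 m/s, a = -10 m/s².
v = v₀ + at → t = (0 − 33.0) / -10 = 3.30 s
v² = v₀² + 2aΔx → Δx = (0² − 33.0²)/(2·-10) = 54.5 m

Phase 2 (falling): v₀ = 0 m/s, a = -10 m/s².
Falls 86.5 m from rest: t = √(2·86.5/10) = 4.16 s; v = g·t = 41.6 m/s.
Total time = 3.30 + 4.16 = 7.46 s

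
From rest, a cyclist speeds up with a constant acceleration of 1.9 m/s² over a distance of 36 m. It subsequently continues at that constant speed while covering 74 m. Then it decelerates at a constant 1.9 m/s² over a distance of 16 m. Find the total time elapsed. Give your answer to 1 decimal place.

14.1 s

Phase 1 (accelerating): v₀ = 0 m/s, a = 1.9 m/s².
v² = v₀² + 2aΔx = 0² + 2·1.9·36 = 137 → v = 11.7 m/s
t = (v − v₀)/a = (11.7 − 0)/1.9 = 6.16 s

Phase 2 (constant speed): v₀ = 11.7 m/s, a = 0 m/s².
Constant speed: t = d/v = 74/11.7 = 6.33 s

Phase 3 (decelerating): v₀ = 11.7 m/s, a = -1.9 m/s².
v² = v₀² + 2aΔx = 11.7² + 2·-1.9·16 = 76.0 → v = 8.72 m/s
t = (v − v₀)/a = (8.72 − 11.7)/-1.9 = 1.57 s
Total time = 6.16 + 6.33 + 1.57 = 14.1 s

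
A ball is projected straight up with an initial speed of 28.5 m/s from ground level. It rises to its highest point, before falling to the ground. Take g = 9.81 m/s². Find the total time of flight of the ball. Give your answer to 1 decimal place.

5.8 s

Phase 1 (rising): v₀ = 28.5 m/s, a = -9.81 m/s².
v = v₀ + at → t = (0 − 28.5) / -9.81 = 2.91 s
v² = v₀² + 2aΔx → Δx = (0² − 28.5²)/(2·-9.81) = 41.4 m

Phase 2 (falling): v₀ = 0 m/s, a = -9.81 m/s².
Falls 41.4 m from rest: t = √(2·41.4/9.81) = 2.91 s; v = g·t = 28.5 m/s.
Total time = 2.91 + 2.91 = 5.81 s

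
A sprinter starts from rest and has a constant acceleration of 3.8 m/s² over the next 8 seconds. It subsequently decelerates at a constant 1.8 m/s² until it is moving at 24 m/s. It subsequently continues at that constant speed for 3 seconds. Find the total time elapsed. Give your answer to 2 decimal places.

14.56 s

Phase 1 (accelerating): v₀ = 0 m/s, a = 3.8 m/s².
v = v₀ + at = 0 + (3.8)(8) = 30.4 m/s
Δx = v₀t + ½at² = 0·8 + 0.5·3.8·8² = 122 m

Phase 2 (decelerating): v₀ = 30.4 m/s, a = -1.8 m/s².
v = v₀ + at → t = (24 − 30.4) / -1.8 = 3.56 s
v² = v₀² + 2aΔx → Δx = (24² − 30.4²)/(2·-1.8) = 96.7 m

Phase 3 (constant speed): v₀ = 24.0 m/s, a = 0 m/s².
v = v₀ + at = 24.0 + (0)(3) = 24.0 m/s
Δx = v₀t + ½at² = 24.0·3 + 0.5·0·3² = 72.0 m
Total time = 8.00 + 3.56 + 3.00 = 14.6 s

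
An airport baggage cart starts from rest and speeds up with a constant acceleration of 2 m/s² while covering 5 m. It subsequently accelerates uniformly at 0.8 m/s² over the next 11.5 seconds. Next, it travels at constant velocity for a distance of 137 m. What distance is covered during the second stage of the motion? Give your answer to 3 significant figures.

Phase 1 (accelerating): v₀ = 0 m/s, a = 2 m/s².
v² = v₀² + 2aΔx = 0² + 2·2·5 = 20.0 → v = 4.47 m/s
t = (v − v₀)/a = (4.47 − 0)/2 = 2.24 s

Phase 2 (accelerating): v₀ = 4.47 m/s, a = 0.8 m/s².
v = v₀ + at = 4.47 + (0.8)(11.5) = 13.7 m/s
Δx = v₀t + ½at² = 4.47·11.5 + 0.5·0.8·11.5² = 104 m
Distance in phase 2 = 104 m

104 m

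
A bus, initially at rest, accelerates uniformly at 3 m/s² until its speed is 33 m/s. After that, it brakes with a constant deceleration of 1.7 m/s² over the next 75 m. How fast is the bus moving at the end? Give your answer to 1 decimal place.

Phase 1 (accelerating): v₀ = 0 m/s, a = 3 m/s².
v = v₀ + at → t = (33 − 0) / 3 = 11.0 s
v² = v₀² + 2aΔx → Δx = (33² − 0²)/(2·3) = 182 m

Phase 2 (decelerating): v₀ = 33.0 m/s, a = -1.7 m/s².
v² = v₀² + 2aΔx = 33.0² + 2·-1.7·75 = 834 → v = 28.9 m/s
t = (v − v₀)/a = (28.9 − 33.0)/-1.7 = 2.42 s
Final speed = 28.9 m/s

28.9 m/s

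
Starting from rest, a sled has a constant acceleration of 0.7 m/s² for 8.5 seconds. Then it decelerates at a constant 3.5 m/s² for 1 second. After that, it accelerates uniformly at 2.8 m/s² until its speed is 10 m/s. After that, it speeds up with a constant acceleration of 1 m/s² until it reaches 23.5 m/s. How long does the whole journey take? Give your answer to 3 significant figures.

25.7 s

Phase 1 (accelerating): v₀ = 0 m/s, a = 0.7 m/s².
v = v₀ + at = 0 + (0.7)(8.5) = 5.95 m/s
Δx = v₀t + ½at² = 0·8.5 + 0.5·0.7·8.5² = 25.3 m

Phase 2 (decelerating): v₀ = 5.95 m/s, a = -3.5 m/s².
v = v₀ + at = 5.95 + (-3.5)(1) = 2.45 m/s
Δx = v₀t + ½at² = 5.95·1 + 0.5·-3.5·1² = 4.20 m

Phase 3 (accelerating): v₀ = 2.45 m/s, a = 2.8 m/s².
v = v₀ + at → t = (10 − 2.45) / 2.8 = 2.70 s
v² = v₀² + 2aΔx → Δx = (10² − 2.45²)/(2·2.8) = 16.8 m

Phase 4 (accelerating): v₀ = 10.0 m/s, a = 1 m/s².
v = v₀ + at → t = (23.5 − 10.0) / 1 = 13.5 s
v² = v₀² + 2aΔx → Δx = (23.5² − 10.0²)/(2·1) = 226 m
Total time = 8.50 + 1.00 + 2.70 + 13.5 = 25.7 s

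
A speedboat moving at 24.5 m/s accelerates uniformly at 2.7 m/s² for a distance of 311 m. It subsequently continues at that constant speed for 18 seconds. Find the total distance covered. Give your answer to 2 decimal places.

Phase 1 (accelerating): v₀ = 24.5 m/s, a = 2.7 m/s².
v² = v₀² + 2aΔx = 24.5² + 2·2.7·311 = 2280 → v = 47.7 m/s
t = (v − v₀)/a = (47.7 − 24.5)/2.7 = 8.61 s

Phase 2 (constant speed): v₀ = 47.7 m/s, a = 0 m/s².
v = v₀ + at = 47.7 + (0)(18) = 47.7 m/s
Δx = v₀t + ½at² = 47.7·18 + 0.5·0·18² = 859 m
Total distance = 311 + 859 = 1170 m

1170.42 m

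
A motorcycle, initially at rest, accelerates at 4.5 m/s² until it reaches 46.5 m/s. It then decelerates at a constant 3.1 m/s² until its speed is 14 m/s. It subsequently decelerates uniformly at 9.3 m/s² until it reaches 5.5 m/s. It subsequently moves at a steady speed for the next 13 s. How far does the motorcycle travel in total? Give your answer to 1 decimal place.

637.8 m

Phase 1 (accelerating): v₀ = 0 m/s, a = 4.5 m/s².
v = v₀ + at → t = (46.5 − 0) / 4.5 = 10.3 s
v² = v₀² + 2aΔx → Δx = (46.5² − 0²)/(2·4.5) = 240 m

Phase 2 (decelerating): v₀ = 46.5 m/s, a = -3.1 m/s².
v = v₀ + at → t = (14 − 46.5) / -3.1 = 10.5 s
v² = v₀² + 2aΔx → Δx = (14² − 46.5²)/(2·-3.1) = 317 m

Phase 3 (decelerating): v₀ = 14.0 m/s, a = -9.3 m/s².
v = v₀ + at → t = (5.5 − 14.0) / -9.3 = 0.914 s
v² = v₀² + 2aΔx → Δx = (5.5² − 14.0²)/(2·-9.3) = 8.91 m

Phase 4 (constant speed): v₀ = 5.50 m/s, a = 0 m/s².
v = v₀ + at = 5.50 + (0)(13) = 5.50 m/s
Δx = v₀t + ½at² = 5.50·13 + 0.5·0·13² = 71.5 m
Total distance = 240 + 317 + 8.91 + 71.5 = 638 m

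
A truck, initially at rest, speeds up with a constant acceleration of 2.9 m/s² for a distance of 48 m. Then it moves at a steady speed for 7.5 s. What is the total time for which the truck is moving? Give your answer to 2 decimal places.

13.25 s

Phase 1 (accelerating): v₀ = 0 m/s, a = 2.9 m/s².
v² = v₀² + 2aΔx = 0² + 2·2.9·48 = 278 → v = 16.7 m/s
t = (v − v₀)/a = (16.7 − 0)/2.9 = 5.75 s

Phase 2 (constant speed): v₀ = 16.7 m/s, a = 0 m/s².
v = v₀ + at = 16.7 + (0)(7.5) = 16.7 m/s
Δx = v₀t + ½at² = 16.7·7.5 + 0.5·0·7.5² = 125 m
Total time = 5.75 + 7.50 = 13.3 s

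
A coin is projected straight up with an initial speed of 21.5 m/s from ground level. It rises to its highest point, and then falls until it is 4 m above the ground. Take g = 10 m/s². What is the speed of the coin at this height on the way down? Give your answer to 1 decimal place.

19.6 m/s

Phase 1 (rising): v₀ = 21.5 m/s, a = -10 m/s².
v = v₀ + at → t = (0 − 21.5) / -10 = 2.15 s
v² = v₀² + 2aΔx → Δx = (0² − 21.5²)/(2·-10) = 23.1 m

Phase 2 (falling): v₀ = 0 m/s, a = -10 m/s².
Falls 19.1 m from rest: t = √(2·19.1/10) = 1.96 s; v = g·t = 19.6 m/s.
Final speed = 19.6 m/s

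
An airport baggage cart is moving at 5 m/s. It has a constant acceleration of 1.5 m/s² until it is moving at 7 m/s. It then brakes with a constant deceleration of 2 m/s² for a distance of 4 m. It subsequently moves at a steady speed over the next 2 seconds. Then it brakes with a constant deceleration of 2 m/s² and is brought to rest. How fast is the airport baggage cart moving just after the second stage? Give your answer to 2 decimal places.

Phase 1 (accelerating): v₀ = 5.00 m/s, a = 1.5 m/s².
v = v₀ + at → t = (7 − 5.00) / 1.5 = 1.33 s
v² = v₀² + 2aΔx → Δx = (7² − 5.00²)/(2·1.5) = 8.00 m

Phase 2 (decelerating): v₀ = 7.00 m/s, a = -2 m/s².
v² = v₀² + 2aΔx = 7.00² + 2·-2·4 = 33.0 → v = 5.74 m/s
t = (v − v₀)/a = (5.74 − 7.00)/-2 = 0.628 s
Speed at end of phase 2 = 5.74 m/s

5.74 m/s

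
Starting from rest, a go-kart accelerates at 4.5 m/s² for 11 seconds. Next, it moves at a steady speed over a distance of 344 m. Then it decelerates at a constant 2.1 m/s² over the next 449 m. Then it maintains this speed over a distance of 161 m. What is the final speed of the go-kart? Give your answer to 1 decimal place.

23.8 m/s

Phase 1 (accelerating): v₀ = 0 m/s, a = 4.5 m/s².
v = v₀ + at = 0 + (4.5)(11) = 49.5 m/s
Δx = v₀t + ½at² = 0·11 + 0.5·4.5·11² = 272 m

Phase 2 (constant speed): v₀ = 49.5 m/s, a = 0 m/s².
Constant speed: t = d/v = 344/49.5 = 6.95 s

Phase 3 (decelerating): v₀ = 49.5 m/s, a = -2.1 m/s².
v² = v₀² + 2aΔx = 49.5² + 2·-2.1·449 = 564 → v = 23.8 m/s
t = (v − v₀)/a = (23.8 − 49.5)/-2.1 = 12.3 s

Phase 4 (constant speed): v₀ = 23.8 m/s, a = 0 m/s².
Constant speed: t = d/v = 161/23.8 = 6.78 s
Final speed = 23.8 m/s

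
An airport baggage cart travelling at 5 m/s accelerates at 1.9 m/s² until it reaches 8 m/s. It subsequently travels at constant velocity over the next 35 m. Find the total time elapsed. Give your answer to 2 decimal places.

5.95 s

Phase 1 (accelerating): v₀ = 5.00 m/s, a = 1.9 m/s².
v = v₀ + at → t = (8 − 5.00) / 1.9 = 1.58 s
v² = v₀² + 2aΔx → Δx = (8² − 5.00²)/(2·1.9) = 10.3 m

Phase 2 (constant speed): v₀ = 8.00 m/s, a = 0 m/s².
Constant speed: t = d/v = 35/8.00 = 4.38 s
Total time = 1.58 + 4.38 = 5.95 s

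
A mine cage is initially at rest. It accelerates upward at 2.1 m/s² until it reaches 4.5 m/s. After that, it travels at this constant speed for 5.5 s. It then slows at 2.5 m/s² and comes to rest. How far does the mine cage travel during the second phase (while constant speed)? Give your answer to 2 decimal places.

24.75 m

Phase 1 (accelerating): v₀ = 0 m/s, a = 2.1 m/s².
v = v₀ + at → t = (4.5 − 0) / 2.1 = 2.14 s
v² = v₀² + 2aΔx → Δx = (4.5² − 0²)/(2·2.1) = 4.82 m

Phase 2 (constant speed): v₀ = 4.50 m/s, a = 0 m/s².
v = v₀ + at = 4.50 + (0)(5.5) = 4.50 m/s
Δx = v₀t + ½at² = 4.50·5.5 + 0.5·0·5.5² = 24.8 m
Distance in phase 2 = 24.8 m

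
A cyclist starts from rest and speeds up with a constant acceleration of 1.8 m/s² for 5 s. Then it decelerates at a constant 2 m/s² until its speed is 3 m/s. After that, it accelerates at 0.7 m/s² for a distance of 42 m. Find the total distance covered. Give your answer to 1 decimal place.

82.5 m

Phase 1 (accelerating): v₀ = 0 m/s, a = 1.8 m/s².
v = v₀ + at = 0 + (1.8)(5) = 9.00 m/s
Δx = v₀t + ½at² = 0·5 + 0.5·1.8·5² = 22.5 m

Phase 2 (decelerating): v₀ = 9.00 m/s, a = -2 m/s².
v = v₀ + at → t = (3 − 9.00) / -2 = 3.00 s
v² = v₀² + 2aΔx → Δx = (3² − 9.00²)/(2·-2) = 18.0 m

Phase 3 (accelerating): v₀ = 3.00 m/s, a = 0.7 m/s².
v² = v₀² + 2aΔx = 3.00² + 2·0.7·42 = 67.8 → v = 8.23 m/s
t = (v − v₀)/a = (8.23 − 3.00)/0.7 = 7.48 s
Total distance = 22.5 + 18.0 + 42.0 = 82.5 m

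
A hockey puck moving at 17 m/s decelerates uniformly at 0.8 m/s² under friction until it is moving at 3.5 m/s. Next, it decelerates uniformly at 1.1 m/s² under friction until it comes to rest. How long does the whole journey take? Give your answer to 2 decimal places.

Phase 1 (decelerating): v₀ = 17.0 m/s, a = -0.8 m/s².
v = v₀ + at → t = (3.5 − 17.0) / -0.8 = 16.9 s
v² = v₀² + 2aΔx → Δx = (3.5² − 17.0²)/(2·-0.8) = 173 m

Phase 2 (decelerating): v₀ = 3.50 m/s, a = -1.1 m/s².
v = v₀ + at → t = (0 − 3.50) / -1.1 = 3.18 s
v² = v₀² + 2aΔx → Δx = (0² − 3.50²)/(2·-1.1) = 5.57 m
Total time = 16.9 + 3.18 = 20.1 s

20.06 s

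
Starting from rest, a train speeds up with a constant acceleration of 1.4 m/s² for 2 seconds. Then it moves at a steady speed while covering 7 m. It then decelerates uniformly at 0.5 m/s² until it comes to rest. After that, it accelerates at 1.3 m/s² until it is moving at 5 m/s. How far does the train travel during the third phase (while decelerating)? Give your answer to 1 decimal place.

7.8 m

Phase 1 (accelerating): v₀ = 0 m/s, a = 1.4 m/s².
v = v₀ + at = 0 + (1.4)(2) = 2.80 m/s
Δx = v₀t + ½at² = 0·2 + 0.5·1.4·2² = 2.80 m

Phase 2 (constant speed): v₀ = 2.80 m/s, a = 0 m/s².
Constant speed: t = d/v = 7/2.80 = 2.50 s

Phase 3 (decelerating): v₀ = 2.80 m/s, a = -0.5 m/s².
v = v₀ + at → t = (0 − 2.80) / -0.5 = 5.60 s
v² = v₀² + 2aΔx → Δx = (0² − 2.80²)/(2·-0.5) = 7.84 m
Distance in phase 3 = 7.84 m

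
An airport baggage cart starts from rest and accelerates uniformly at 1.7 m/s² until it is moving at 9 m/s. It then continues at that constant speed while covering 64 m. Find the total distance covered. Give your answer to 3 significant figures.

87.8 m

Phase 1 (accelerating): v₀ = 0 m/s, a = 1.7 m/s².
v = v₀ + at → t = (9 − 0) / 1.7 = 5.29 s
v² = v₀² + 2aΔx → Δx = (9² − 0²)/(2·1.7) = 23.8 m

Phase 2 (constant speed): v₀ = 9.00 m/s, a = 0 m/s².
Constant speed: t = d/v = 64/9.00 = 7.11 s
Total distance = 23.8 + 64.0 = 87.8 m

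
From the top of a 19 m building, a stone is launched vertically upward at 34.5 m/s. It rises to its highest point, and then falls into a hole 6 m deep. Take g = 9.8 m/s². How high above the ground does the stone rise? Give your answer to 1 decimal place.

79.7 m

Phase 1 (rising): v₀ = 34.5 m/s, a = -9.8 m/s².
v = v₀ + at → t = (0 − 34.5) / -9.8 = 3.52 s
v² = v₀² + 2aΔx → Δx = (0² − 34.5²)/(2·-9.8) = 60.7 m
Maximum height = 19 + 60.7 = 79.7 m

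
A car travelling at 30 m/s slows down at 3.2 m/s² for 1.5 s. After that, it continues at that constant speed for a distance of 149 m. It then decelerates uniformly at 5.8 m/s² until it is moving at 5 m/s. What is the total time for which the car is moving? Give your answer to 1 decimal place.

Phase 1 (decelerating): v₀ = 30.0 m/s, a = -3.2 m/s².
v = v₀ + at = 30.0 + (-3.2)(1.5) = 25.2 m/s
Δx = v₀t + ½at² = 30.0·1.5 + 0.5·-3.2·1.5² = 41.4 m

Phase 2 (constant speed): v₀ = 25.2 m/s, a = 0 m/s².
Constant speed: t = d/v = 149/25.2 = 5.91 s

Phase 3 (decelerating): v₀ = 25.2 m/s, a = -5.8 m/s².
v = v₀ + at → t = (5 − 25.2) / -5.8 = 3.48 s
v² = v₀² + 2aΔx → Δx = (5² − 25.2²)/(2·-5.8) = 52.6 m
Total time = 1.50 + 5.91 + 3.48 = 10.9 s

10.9 s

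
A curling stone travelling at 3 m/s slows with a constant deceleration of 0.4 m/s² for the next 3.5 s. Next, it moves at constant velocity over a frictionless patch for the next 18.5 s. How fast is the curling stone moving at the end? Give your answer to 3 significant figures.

Phase 1 (decelerating): v₀ = 3.00 m/s, a = -0.4 m/s².
v = v₀ + at = 3.00 + (-0.4)(3.5) = 1.60 m/s
Δx = v₀t + ½at² = 3.00·3.5 + 0.5·-0.4·3.5² = 8.05 m

Phase 2 (constant speed): v₀ = 1.60 m/s, a = 0 m/s².
v = v₀ + at = 1.60 + (0)(18.5) = 1.60 m/s
Δx = v₀t + ½at² = 1.60·18.5 + 0.5·0·18.5² = 29.6 m
Final speed = 1.60 m/s

1.60 m/s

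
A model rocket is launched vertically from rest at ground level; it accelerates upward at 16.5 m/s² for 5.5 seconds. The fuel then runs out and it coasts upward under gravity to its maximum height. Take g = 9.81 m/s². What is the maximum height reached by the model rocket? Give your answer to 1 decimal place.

Phase 1 (powered ascent): v₀ = 0 m/s, a = 16.5 m/s².
v = v₀ + at = 0 + (16.5)(5.5) = 90.8 m/s
Δx = v₀t + ½at² = 0·5.5 + 0.5·16.5·5.5² = 250 m

Phase 2 (coasting upward): v₀ = 90.8 m/s, a = -9.81 m/s².
v = v₀ + at → t = (0 − 90.8) / -9.81 = 9.25 s
v² = v₀² + 2aΔx → Δx = (0² − 90.8²)/(2·-9.81) = 420 m
Maximum height = 250 + 420 = 669 m

669.3 m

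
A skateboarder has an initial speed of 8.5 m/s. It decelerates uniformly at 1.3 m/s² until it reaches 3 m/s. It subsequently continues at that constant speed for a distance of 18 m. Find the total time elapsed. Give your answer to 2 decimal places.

10.23 s

Phase 1 (decelerating): v₀ = 8.50 m/s, a = -1.3 m/s².
v = v₀ + at → t = (3 − 8.50) / -1.3 = 4.23 s
v² = v₀² + 2aΔx → Δx = (3² − 8.50²)/(2·-1.3) = 24.3 m

Phase 2 (constant speed): v₀ = 3.00 m/s, a = 0 m/s².
Constant speed: t = d/v = 18/3.00 = 6.00 s
Total time = 4.23 + 6.00 = 10.2 s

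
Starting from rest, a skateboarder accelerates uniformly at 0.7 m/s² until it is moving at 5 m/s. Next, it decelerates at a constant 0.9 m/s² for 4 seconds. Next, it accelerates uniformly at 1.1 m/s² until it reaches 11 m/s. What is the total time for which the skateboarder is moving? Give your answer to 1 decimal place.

Phase 1 (accelerating): v₀ = 0 m/s, a = 0.7 m/s².
v = v₀ + at → t = (5 − 0) / 0.7 = 7.14 s
v² = v₀² + 2aΔx → Δx = (5² − 0²)/(2·0.7) = 17.9 m

Phase 2 (decelerating): v₀ = 5.00 m/s, a = -0.9 m/s².
v = v₀ + at = 5.00 + (-0.9)(4) = 1.40 m/s
Δx = v₀t + ½at² = 5.00·4 + 0.5·-0.9·4² = 12.8 m

Phase 3 (accelerating): v₀ = 1.40 m/s, a = 1.1 m/s².
v = v₀ + at → t = (11 − 1.40) / 1.1 = 8.73 s
v² = v₀² + 2aΔx → Δx = (11² − 1.40²)/(2·1.1) = 54.1 m
Total time = 7.14 + 4.00 + 8.73 = 19.9 s

19.9 s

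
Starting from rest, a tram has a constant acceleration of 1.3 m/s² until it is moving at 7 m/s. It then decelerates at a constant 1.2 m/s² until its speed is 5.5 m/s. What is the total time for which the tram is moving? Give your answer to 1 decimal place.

6.6 s

Phase 1 (accelerating): v₀ = 0 m/s, a = 1.3 m/s².
v = v₀ + at → t = (7 − 0) / 1.3 = 5.38 s
v² = v₀² + 2aΔx → Δx = (7² − 0²)/(2·1.3) = 18.8 m

Phase 2 (decelerating): v₀ = 7.00 m/s, a = -1.2 m/s².
v = v₀ + at → t = (5.5 − 7.00) / -1.2 = 1.25 s
v² = v₀² + 2aΔx → Δx = (5.5² − 7.00²)/(2·-1.2) = 7.81 m
Total time = 5.38 + 1.25 = 6.63 s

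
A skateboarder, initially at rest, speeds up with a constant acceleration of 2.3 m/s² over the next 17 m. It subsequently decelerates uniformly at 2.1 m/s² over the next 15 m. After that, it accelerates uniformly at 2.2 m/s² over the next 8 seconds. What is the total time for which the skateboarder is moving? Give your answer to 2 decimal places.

Phase 1 (accelerating): v₀ = 0 m/s, a = 2.3 m/s².
v² = v₀² + 2aΔx = 0² + 2·2.3·17 = 78.2 → v = 8.84 m/s
t = (v − v₀)/a = (8.84 − 0)/2.3 = 3.84 s

Phase 2 (decelerating): v₀ = 8.84 m/s, a = -2.1 m/s².
v² = v₀² + 2aΔx = 8.84² + 2·-2.1·15 = 15.2 → v = 3.90 m/s
t = (v − v₀)/a = (3.90 − 8.84)/-2.1 = 2.35 s

Phase 3 (accelerating): v₀ = 3.90 m/s, a = 2.2 m/s².
v = v₀ + at = 3.90 + (2.2)(8) = 21.5 m/s
Δx = v₀t + ½at² = 3.90·8 + 0.5·2.2·8² = 102 m
Total time = 3.84 + 2.35 + 8.00 = 14.2 s

14.20 s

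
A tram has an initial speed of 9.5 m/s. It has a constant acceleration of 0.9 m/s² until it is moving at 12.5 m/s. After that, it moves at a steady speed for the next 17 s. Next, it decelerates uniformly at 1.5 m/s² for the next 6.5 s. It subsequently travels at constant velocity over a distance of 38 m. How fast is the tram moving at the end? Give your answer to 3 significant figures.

2.75 m/s

Phase 1 (accelerating): v₀ = 9.50 m/s, a = 0.9 m/s².
v = v₀ + at → t = (12.5 − 9.50) / 0.9 = 3.33 s
v² = v₀² + 2aΔx → Δx = (12.5² − 9.50²)/(2·0.9) = 36.7 m

Phase 2 (constant speed): v₀ = 12.5 m/s, a = 0 m/s².
v = v₀ + at = 12.5 + (0)(17) = 12.5 m/s
Δx = v₀t + ½at² = 12.5·17 + 0.5·0·17² = 212 m

Phase 3 (decelerating): v₀ = 12.5 m/s, a = -1.5 m/s².
v = v₀ + at = 12.5 + (-1.5)(6.5) = 2.75 m/s
Δx = v₀t + ½at² = 12.5·6.5 + 0.5·-1.5·6.5² = 49.6 m

Phase 4 (constant speed): v₀ = 2.75 m/s, a = 0 m/s².
Constant speed: t = d/v = 38/2.75 = 13.8 s
Final speed = 2.75 m/s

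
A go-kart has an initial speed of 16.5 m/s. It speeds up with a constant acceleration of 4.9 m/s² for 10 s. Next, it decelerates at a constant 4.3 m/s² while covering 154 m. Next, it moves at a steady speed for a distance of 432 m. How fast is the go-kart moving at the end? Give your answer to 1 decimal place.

Phase 1 (accelerating): v₀ = 16.5 m/s, a = 4.9 m/s².
v = v₀ + at = 16.5 + (4.9)(10) = 65.5 m/s
Δx = v₀t + ½at² = 16.5·10 + 0.5·4.9·10² = 410 m

Phase 2 (decelerating): v₀ = 65.5 m/s, a = -4.3 m/s².
v² = v₀² + 2aΔx = 65.5² + 2·-4.3·154 = 2970 → v = 54.5 m/s
t = (v − v₀)/a = (54.5 − 65.5)/-4.3 = 2.57 s

Phase 3 (constant speed): v₀ = 54.5 m/s, a = 0 m/s².
Constant speed: t = d/v = 432/54.5 = 7.93 s
Final speed = 54.5 m/s

54.5 m/s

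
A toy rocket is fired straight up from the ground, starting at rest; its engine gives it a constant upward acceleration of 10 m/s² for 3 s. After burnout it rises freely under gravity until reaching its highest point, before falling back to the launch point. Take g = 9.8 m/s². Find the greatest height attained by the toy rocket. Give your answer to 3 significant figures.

Phase 1 (powered ascent): v₀ = 0 m/s, a = 10 m/s².
v = v₀ + at = 0 + (10)(3) = 30.0 m/s
Δx = v₀t + ½at² = 0·3 + 0.5·10·3² = 45.0 m

Phase 2 (coasting upward): v₀ = 30.0 m/s, a = -9.8 m/s².
v = v₀ + at → t = (0 − 30.0) / -9.8 = 3.06 s
v² = v₀² + 2aΔx → Δx = (0² − 30.0²)/(2·-9.8) = 45.9 m
Maximum height = 45.0 + 45.9 = 90.9 m

90.9 m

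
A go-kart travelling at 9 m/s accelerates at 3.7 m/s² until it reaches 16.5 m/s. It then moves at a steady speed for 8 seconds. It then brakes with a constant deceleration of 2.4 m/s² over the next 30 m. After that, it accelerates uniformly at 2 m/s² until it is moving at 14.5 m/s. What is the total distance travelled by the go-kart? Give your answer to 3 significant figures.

208 m

Phase 1 (accelerating): v₀ = 9.00 m/s, a = 3.7 m/s².
v = v₀ + at → t = (16.5 − 9.00) / 3.7 = 2.03 s
v² = v₀² + 2aΔx → Δx = (16.5² − 9.00²)/(2·3.7) = 25.8 m

Phase 2 (constant speed): v₀ = 16.5 m/s, a = 0 m/s².
v = v₀ + at = 16.5 + (0)(8) = 16.5 m/s
Δx = v₀t + ½at² = 16.5·8 + 0.5·0·8² = 132 m

Phase 3 (decelerating): v₀ = 16.5 m/s, a = -2.4 m/s².
v² = v₀² + 2aΔx = 16.5² + 2·-2.4·30 = 128 → v = 11.3 m/s
t = (v − v₀)/a = (11.3 − 16.5)/-2.4 = 2.16 s

Phase 4 (accelerating): v₀ = 11.3 m/s, a = 2 m/s².
v = v₀ + at → t = (14.5 − 11.3) / 2 = 1.59 s
v² = v₀² + 2aΔx → Δx = (14.5² − 11.3²)/(2·2) = 20.5 m
Total distance = 25.8 + 132 + 30.0 + 20.5 = 208 m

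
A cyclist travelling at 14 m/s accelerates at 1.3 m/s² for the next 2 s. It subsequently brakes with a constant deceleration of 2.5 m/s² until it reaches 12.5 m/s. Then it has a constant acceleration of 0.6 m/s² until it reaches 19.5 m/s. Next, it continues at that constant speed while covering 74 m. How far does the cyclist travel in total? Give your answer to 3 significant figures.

315 m

Phase 1 (accelerating): v₀ = 14.0 m/s, a = 1.3 m/s².
v = v₀ + at = 14.0 + (1.3)(2) = 16.6 m/s
Δx = v₀t + ½at² = 14.0·2 + 0.5·1.3·2² = 30.6 m

Phase 2 (decelerating): v₀ = 16.6 m/s, a = -2.5 m/s².
v = v₀ + at → t = (12.5 − 16.6) / -2.5 = 1.64 s
v² = v₀² + 2aΔx → Δx = (12.5² − 16.6²)/(2·-2.5) = 23.9 m

Phase 3 (accelerating): v₀ = 12.5 m/s, a = 0.6 m/s².
v = v₀ + at → t = (19.5 − 12.5) / 0.6 = 11.7 s
v² = v₀² + 2aΔx → Δx = (19.5² − 12.5²)/(2·0.6) = 187 m

Phase 4 (constant speed): v₀ = 19.5 m/s, a = 0 m/s².
Constant speed: t = d/v = 74/19.5 = 3.79 s
Total distance = 30.6 + 23.9 + 187 + 74.0 = 315 m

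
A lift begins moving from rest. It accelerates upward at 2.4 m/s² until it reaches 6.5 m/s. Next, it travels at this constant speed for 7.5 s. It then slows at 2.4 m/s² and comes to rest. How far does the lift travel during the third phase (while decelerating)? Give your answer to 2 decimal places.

8.80 m

Phase 1 (accelerating): v₀ = 0 m/s, a = 2.4 m/s².
v = v₀ + at → t = (6.5 − 0) / 2.4 = 2.71 s
v² = v₀² + 2aΔx → Δx = (6.5² − 0²)/(2·2.4) = 8.80 m

Phase 2 (constant speed): v₀ = 6.50 m/s, a = 0 m/s².
v = v₀ + at = 6.50 + (0)(7.5) = 6.50 m/s
Δx = v₀t + ½at² = 6.50·7.5 + 0.5·0·7.5² = 48.8 m

Phase 3 (decelerating): v₀ = 6.50 m/s, a = -2.4 m/s².
v = v₀ + at → t = (0 − 6.50) / -2.4 = 2.71 s
v² = v₀² + 2aΔx → Δx = (0² − 6.50²)/(2·-2.4) = 8.80 m
Distance in phase 3 = 8.80 m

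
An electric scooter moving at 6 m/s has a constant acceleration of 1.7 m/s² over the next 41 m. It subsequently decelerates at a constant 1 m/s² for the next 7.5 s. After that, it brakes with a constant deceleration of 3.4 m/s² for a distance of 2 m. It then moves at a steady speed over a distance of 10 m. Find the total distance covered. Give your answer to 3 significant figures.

124 m

Phase 1 (accelerating): v₀ = 6.00 m/s, a = 1.7 m/s².
v² = v₀² + 2aΔx = 6.00² + 2·1.7·41 = 175 → v = 13.2 m/s
t = (v − v₀)/a = (13.2 − 6.00)/1.7 = 4.26 s

Phase 2 (decelerating): v₀ = 13.2 m/s, a = -1 m/s².
v = v₀ + at = 13.2 + (-1)(7.5) = 5.74 m/s
Δx = v₀t + ½at² = 13.2·7.5 + 0.5·-1·7.5² = 71.2 m

Phase 3 (decelerating): v₀ = 5.74 m/s, a = -3.4 m/s².
v² = v₀² + 2aΔx = 5.74² + 2·-3.4·2 = 19.4 → v = 4.40 m/s
t = (v − v₀)/a = (4.40 − 5.74)/-3.4 = 0.394 s

Phase 4 (constant speed): v₀ = 4.40 m/s, a = 0 m/s².
Constant speed: t = d/v = 10/4.40 = 2.27 s
Total distance = 41.0 + 71.2 + 2.00 + 10.0 = 124 m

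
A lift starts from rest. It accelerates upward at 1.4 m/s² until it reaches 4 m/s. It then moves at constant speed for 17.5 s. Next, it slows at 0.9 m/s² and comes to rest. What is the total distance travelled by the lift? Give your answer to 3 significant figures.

84.6 m

Phase 1 (accelerating): v₀ = 0 m/s, a = 1.4 m/s².
v = v₀ + at → t = (4 − 0) / 1.4 = 2.86 s
v² = v₀² + 2aΔx → Δx = (4² − 0²)/(2·1.4) = 5.71 m

Phase 2 (constant speed): v₀ = 4.00 m/s, a = 0 m/s².
v = v₀ + at = 4.00 + (0)(17.5) = 4.00 m/s
Δx = v₀t + ½at² = 4.00·17.5 + 0.5·0·17.5² = 70.0 m

Phase 3 (decelerating): v₀ = 4.00 m/s, a = -0.9 m/s².
v = v₀ + at → t = (0 − 4.00) / -0.9 = 4.44 s
v² = v₀² + 2aΔx → Δx = (0² − 4.00²)/(2·-0.9) = 8.89 m
Total distance = 5.71 + 70.0 + 8.89 = 84.6 m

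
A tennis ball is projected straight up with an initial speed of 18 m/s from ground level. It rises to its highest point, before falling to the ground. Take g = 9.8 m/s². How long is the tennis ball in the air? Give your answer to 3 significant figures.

3.67 s

Phase 1 (rising): v₀ = 18.0 m/s, a = -9.8 m/s².
v = v₀ + at → t = (0 − 18.0) / -9.8 = 1.84 s
v² = v₀² + 2aΔx → Δx = (0² − 18.0²)/(2·-9.8) = 16.5 m

Phase 2 (falling): v₀ = 0 m/s, a = -9.8 m/s².
Falls 16.5 m from rest: t = √(2·16.5/9.8) = 1.84 s; v = g·t = 18.0 m/s.
Total time = 1.84 + 1.84 = 3.67 s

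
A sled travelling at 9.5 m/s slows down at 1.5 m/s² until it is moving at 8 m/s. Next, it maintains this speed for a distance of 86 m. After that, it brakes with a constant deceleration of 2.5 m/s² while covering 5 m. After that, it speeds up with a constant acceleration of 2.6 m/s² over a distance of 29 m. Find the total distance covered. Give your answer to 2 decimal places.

Phase 1 (decelerating): v₀ = 9.50 m/s, a = -1.5 m/s².
v = v₀ + at → t = (8 − 9.50) / -1.5 = 1.00 s
v² = v₀² + 2aΔx → Δx = (8² − 9.50²)/(2·-1.5) = 8.75 m

Phase 2 (constant speed): v₀ = 8.00 m/s, a = 0 m/s².
Constant speed: t = d/v = 86/8.00 = 10.8 s

Phase 3 (decelerating): v₀ = 8.00 m/s, a = -2.5 m/s².
v² = v₀² + 2aΔx = 8.00² + 2·-2.5·5 = 39.0 → v = 6.24 m/s
t = (v − v₀)/a = (6.24 − 8.00)/-2.5 = 0.702 s

Phase 4 (accelerating): v₀ = 6.24 m/s, a = 2.6 m/s².
v² = v₀² + 2aΔx = 6.24² + 2·2.6·29 = 190 → v = 13.8 m/s
t = (v − v₀)/a = (13.8 − 6.24)/2.6 = 2.90 s
Total distance = 8.75 + 86.0 + 5.00 + 29.0 = 129 m

128.75 m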